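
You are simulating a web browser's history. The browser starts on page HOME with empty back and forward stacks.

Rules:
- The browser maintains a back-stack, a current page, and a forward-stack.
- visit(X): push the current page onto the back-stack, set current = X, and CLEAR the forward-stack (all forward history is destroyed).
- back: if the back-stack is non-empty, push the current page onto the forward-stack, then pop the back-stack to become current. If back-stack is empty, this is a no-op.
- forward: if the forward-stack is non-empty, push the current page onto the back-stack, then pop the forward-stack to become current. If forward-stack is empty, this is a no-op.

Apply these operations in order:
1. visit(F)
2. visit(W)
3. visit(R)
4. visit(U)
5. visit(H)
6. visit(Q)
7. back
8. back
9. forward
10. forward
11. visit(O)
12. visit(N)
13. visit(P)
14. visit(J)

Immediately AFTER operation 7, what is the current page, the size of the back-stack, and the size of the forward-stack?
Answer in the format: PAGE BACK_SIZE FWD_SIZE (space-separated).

After 1 (visit(F)): cur=F back=1 fwd=0
After 2 (visit(W)): cur=W back=2 fwd=0
After 3 (visit(R)): cur=R back=3 fwd=0
After 4 (visit(U)): cur=U back=4 fwd=0
After 5 (visit(H)): cur=H back=5 fwd=0
After 6 (visit(Q)): cur=Q back=6 fwd=0
After 7 (back): cur=H back=5 fwd=1

H 5 1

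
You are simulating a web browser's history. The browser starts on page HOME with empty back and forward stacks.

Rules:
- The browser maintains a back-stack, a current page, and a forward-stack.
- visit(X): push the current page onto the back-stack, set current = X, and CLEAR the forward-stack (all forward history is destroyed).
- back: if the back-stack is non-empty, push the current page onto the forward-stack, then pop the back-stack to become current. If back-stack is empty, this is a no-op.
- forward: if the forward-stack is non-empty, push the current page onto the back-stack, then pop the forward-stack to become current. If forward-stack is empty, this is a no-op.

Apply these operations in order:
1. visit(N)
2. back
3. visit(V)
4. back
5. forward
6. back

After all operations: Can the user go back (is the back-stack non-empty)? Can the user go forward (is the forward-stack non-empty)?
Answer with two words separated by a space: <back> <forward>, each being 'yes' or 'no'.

After 1 (visit(N)): cur=N back=1 fwd=0
After 2 (back): cur=HOME back=0 fwd=1
After 3 (visit(V)): cur=V back=1 fwd=0
After 4 (back): cur=HOME back=0 fwd=1
After 5 (forward): cur=V back=1 fwd=0
After 6 (back): cur=HOME back=0 fwd=1

Answer: no yes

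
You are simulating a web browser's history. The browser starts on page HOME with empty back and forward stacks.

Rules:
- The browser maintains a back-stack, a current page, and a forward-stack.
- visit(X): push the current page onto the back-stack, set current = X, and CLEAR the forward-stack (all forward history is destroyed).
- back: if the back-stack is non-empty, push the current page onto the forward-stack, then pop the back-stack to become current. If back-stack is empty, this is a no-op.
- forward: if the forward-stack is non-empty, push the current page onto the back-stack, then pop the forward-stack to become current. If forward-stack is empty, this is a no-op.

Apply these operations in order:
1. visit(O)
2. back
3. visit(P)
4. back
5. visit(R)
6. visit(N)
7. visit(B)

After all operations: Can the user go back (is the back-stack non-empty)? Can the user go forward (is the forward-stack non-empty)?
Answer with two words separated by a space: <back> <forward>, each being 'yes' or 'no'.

After 1 (visit(O)): cur=O back=1 fwd=0
After 2 (back): cur=HOME back=0 fwd=1
After 3 (visit(P)): cur=P back=1 fwd=0
After 4 (back): cur=HOME back=0 fwd=1
After 5 (visit(R)): cur=R back=1 fwd=0
After 6 (visit(N)): cur=N back=2 fwd=0
After 7 (visit(B)): cur=B back=3 fwd=0

Answer: yes no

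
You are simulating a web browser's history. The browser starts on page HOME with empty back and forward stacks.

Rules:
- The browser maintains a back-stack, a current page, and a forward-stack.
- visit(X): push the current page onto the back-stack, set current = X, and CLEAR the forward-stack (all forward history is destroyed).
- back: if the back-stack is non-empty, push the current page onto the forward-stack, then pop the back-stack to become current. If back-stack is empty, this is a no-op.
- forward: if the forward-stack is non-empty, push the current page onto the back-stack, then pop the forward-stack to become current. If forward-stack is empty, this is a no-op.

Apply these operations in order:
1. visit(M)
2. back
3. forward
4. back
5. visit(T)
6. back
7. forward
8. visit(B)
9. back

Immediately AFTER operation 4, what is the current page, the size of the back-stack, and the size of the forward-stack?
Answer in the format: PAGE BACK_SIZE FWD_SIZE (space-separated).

After 1 (visit(M)): cur=M back=1 fwd=0
After 2 (back): cur=HOME back=0 fwd=1
After 3 (forward): cur=M back=1 fwd=0
After 4 (back): cur=HOME back=0 fwd=1

HOME 0 1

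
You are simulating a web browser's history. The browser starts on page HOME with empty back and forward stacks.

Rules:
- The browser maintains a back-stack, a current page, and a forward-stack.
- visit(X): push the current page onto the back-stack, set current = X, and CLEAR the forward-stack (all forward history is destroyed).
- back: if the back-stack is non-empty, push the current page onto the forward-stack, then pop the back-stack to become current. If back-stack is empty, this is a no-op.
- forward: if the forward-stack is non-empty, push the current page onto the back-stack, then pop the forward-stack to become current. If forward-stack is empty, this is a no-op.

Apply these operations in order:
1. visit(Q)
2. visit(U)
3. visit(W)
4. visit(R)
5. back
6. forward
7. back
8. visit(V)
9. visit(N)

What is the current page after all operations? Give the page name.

After 1 (visit(Q)): cur=Q back=1 fwd=0
After 2 (visit(U)): cur=U back=2 fwd=0
After 3 (visit(W)): cur=W back=3 fwd=0
After 4 (visit(R)): cur=R back=4 fwd=0
After 5 (back): cur=W back=3 fwd=1
After 6 (forward): cur=R back=4 fwd=0
After 7 (back): cur=W back=3 fwd=1
After 8 (visit(V)): cur=V back=4 fwd=0
After 9 (visit(N)): cur=N back=5 fwd=0

Answer: N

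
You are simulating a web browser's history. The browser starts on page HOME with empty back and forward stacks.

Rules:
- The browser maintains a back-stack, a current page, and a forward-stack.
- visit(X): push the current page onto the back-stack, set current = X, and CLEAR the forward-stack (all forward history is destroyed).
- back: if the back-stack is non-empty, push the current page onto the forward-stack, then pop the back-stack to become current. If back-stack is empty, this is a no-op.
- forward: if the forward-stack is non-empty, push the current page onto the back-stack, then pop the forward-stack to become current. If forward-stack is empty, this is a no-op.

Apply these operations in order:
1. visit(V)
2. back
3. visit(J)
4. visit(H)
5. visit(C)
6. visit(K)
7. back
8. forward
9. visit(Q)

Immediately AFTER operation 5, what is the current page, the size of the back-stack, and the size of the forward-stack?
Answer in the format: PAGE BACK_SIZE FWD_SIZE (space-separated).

After 1 (visit(V)): cur=V back=1 fwd=0
After 2 (back): cur=HOME back=0 fwd=1
After 3 (visit(J)): cur=J back=1 fwd=0
After 4 (visit(H)): cur=H back=2 fwd=0
After 5 (visit(C)): cur=C back=3 fwd=0

C 3 0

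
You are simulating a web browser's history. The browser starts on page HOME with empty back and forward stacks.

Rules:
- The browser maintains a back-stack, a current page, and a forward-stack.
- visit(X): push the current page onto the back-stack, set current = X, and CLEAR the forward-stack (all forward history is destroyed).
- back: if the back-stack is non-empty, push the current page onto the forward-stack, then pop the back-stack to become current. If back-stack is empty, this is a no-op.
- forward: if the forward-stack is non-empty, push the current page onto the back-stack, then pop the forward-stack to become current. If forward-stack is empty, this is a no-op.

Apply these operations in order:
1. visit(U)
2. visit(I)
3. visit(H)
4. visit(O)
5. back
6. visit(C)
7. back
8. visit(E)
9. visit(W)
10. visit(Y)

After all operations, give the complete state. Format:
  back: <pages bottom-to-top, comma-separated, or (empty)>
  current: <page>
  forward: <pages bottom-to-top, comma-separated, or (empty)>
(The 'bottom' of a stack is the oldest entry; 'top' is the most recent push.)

After 1 (visit(U)): cur=U back=1 fwd=0
After 2 (visit(I)): cur=I back=2 fwd=0
After 3 (visit(H)): cur=H back=3 fwd=0
After 4 (visit(O)): cur=O back=4 fwd=0
After 5 (back): cur=H back=3 fwd=1
After 6 (visit(C)): cur=C back=4 fwd=0
After 7 (back): cur=H back=3 fwd=1
After 8 (visit(E)): cur=E back=4 fwd=0
After 9 (visit(W)): cur=W back=5 fwd=0
After 10 (visit(Y)): cur=Y back=6 fwd=0

Answer: back: HOME,U,I,H,E,W
current: Y
forward: (empty)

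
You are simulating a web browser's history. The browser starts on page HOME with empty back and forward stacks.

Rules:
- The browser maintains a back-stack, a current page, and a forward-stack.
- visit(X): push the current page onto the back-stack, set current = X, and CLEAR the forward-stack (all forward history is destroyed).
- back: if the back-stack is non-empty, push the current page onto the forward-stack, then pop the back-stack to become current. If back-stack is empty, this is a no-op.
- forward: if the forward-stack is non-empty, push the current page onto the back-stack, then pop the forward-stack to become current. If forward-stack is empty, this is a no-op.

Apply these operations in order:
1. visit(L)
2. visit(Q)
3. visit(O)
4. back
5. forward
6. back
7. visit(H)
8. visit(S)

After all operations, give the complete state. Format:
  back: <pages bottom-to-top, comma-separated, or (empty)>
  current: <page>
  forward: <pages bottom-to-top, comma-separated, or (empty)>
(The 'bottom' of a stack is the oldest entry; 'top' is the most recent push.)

After 1 (visit(L)): cur=L back=1 fwd=0
After 2 (visit(Q)): cur=Q back=2 fwd=0
After 3 (visit(O)): cur=O back=3 fwd=0
After 4 (back): cur=Q back=2 fwd=1
After 5 (forward): cur=O back=3 fwd=0
After 6 (back): cur=Q back=2 fwd=1
After 7 (visit(H)): cur=H back=3 fwd=0
After 8 (visit(S)): cur=S back=4 fwd=0

Answer: back: HOME,L,Q,H
current: S
forward: (empty)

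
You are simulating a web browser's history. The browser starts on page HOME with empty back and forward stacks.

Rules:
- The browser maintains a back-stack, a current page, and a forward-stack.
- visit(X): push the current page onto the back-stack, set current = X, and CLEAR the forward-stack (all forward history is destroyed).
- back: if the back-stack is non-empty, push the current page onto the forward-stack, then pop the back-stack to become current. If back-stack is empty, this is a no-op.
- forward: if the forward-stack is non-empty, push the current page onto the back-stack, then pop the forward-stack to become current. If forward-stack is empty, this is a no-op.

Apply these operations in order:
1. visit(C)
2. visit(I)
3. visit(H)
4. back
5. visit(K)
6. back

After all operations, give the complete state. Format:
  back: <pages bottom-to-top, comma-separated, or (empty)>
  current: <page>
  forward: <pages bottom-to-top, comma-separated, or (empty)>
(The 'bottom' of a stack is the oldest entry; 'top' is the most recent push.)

After 1 (visit(C)): cur=C back=1 fwd=0
After 2 (visit(I)): cur=I back=2 fwd=0
After 3 (visit(H)): cur=H back=3 fwd=0
After 4 (back): cur=I back=2 fwd=1
After 5 (visit(K)): cur=K back=3 fwd=0
After 6 (back): cur=I back=2 fwd=1

Answer: back: HOME,C
current: I
forward: K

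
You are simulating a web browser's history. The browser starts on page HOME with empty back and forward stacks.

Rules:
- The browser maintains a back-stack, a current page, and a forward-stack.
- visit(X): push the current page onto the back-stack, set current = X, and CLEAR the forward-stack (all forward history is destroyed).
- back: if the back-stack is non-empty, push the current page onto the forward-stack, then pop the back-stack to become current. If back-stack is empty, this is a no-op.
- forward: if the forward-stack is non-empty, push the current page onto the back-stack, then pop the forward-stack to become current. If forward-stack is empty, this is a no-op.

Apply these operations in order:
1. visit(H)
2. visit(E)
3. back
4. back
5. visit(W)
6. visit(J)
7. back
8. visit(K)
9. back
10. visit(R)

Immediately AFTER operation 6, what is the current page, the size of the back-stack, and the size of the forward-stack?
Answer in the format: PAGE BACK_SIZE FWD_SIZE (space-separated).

After 1 (visit(H)): cur=H back=1 fwd=0
After 2 (visit(E)): cur=E back=2 fwd=0
After 3 (back): cur=H back=1 fwd=1
After 4 (back): cur=HOME back=0 fwd=2
After 5 (visit(W)): cur=W back=1 fwd=0
After 6 (visit(J)): cur=J back=2 fwd=0

J 2 0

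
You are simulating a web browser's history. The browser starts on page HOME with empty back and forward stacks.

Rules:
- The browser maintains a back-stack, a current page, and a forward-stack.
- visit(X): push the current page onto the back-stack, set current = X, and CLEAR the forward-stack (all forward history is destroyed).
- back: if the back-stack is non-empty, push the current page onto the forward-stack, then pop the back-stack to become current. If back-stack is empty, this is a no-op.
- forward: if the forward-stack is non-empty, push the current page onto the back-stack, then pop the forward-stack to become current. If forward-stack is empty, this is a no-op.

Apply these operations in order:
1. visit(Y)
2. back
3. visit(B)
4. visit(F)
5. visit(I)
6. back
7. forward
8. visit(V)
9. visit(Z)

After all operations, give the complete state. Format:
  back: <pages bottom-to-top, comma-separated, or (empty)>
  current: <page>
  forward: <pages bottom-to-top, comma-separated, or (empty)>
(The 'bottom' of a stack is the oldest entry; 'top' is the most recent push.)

After 1 (visit(Y)): cur=Y back=1 fwd=0
After 2 (back): cur=HOME back=0 fwd=1
After 3 (visit(B)): cur=B back=1 fwd=0
After 4 (visit(F)): cur=F back=2 fwd=0
After 5 (visit(I)): cur=I back=3 fwd=0
After 6 (back): cur=F back=2 fwd=1
After 7 (forward): cur=I back=3 fwd=0
After 8 (visit(V)): cur=V back=4 fwd=0
After 9 (visit(Z)): cur=Z back=5 fwd=0

Answer: back: HOME,B,F,I,V
current: Z
forward: (empty)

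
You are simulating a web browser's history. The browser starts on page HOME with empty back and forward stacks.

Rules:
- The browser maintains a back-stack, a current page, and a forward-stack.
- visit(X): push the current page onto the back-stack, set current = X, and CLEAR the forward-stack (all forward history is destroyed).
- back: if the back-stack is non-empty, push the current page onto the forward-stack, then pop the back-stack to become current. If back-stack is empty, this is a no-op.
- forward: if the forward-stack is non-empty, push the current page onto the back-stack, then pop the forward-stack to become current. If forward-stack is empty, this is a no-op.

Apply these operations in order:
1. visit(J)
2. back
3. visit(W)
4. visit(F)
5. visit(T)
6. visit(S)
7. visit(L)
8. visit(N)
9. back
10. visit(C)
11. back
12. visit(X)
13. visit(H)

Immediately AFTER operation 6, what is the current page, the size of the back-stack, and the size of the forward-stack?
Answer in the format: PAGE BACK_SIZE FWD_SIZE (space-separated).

After 1 (visit(J)): cur=J back=1 fwd=0
After 2 (back): cur=HOME back=0 fwd=1
After 3 (visit(W)): cur=W back=1 fwd=0
After 4 (visit(F)): cur=F back=2 fwd=0
After 5 (visit(T)): cur=T back=3 fwd=0
After 6 (visit(S)): cur=S back=4 fwd=0

S 4 0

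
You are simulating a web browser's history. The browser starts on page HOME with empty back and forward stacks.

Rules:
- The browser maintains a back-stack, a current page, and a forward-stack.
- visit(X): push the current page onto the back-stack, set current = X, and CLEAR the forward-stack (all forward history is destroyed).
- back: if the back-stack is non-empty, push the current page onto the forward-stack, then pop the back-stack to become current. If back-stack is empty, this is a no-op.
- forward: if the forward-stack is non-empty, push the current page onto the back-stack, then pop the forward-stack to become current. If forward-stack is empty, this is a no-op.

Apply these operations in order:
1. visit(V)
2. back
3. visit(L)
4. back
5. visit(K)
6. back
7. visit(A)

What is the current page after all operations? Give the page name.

Answer: A

Derivation:
After 1 (visit(V)): cur=V back=1 fwd=0
After 2 (back): cur=HOME back=0 fwd=1
After 3 (visit(L)): cur=L back=1 fwd=0
After 4 (back): cur=HOME back=0 fwd=1
After 5 (visit(K)): cur=K back=1 fwd=0
After 6 (back): cur=HOME back=0 fwd=1
After 7 (visit(A)): cur=A back=1 fwd=0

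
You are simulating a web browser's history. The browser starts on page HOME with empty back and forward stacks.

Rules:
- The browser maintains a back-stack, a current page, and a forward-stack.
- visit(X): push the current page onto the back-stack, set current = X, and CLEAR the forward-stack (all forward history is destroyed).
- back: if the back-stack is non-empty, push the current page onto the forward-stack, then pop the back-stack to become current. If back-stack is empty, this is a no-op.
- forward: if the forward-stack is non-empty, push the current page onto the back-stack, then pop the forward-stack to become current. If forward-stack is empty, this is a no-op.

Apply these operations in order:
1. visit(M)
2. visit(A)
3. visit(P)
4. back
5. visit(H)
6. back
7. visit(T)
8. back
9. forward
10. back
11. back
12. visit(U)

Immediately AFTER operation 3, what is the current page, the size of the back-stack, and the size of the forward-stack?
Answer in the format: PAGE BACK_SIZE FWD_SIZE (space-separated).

After 1 (visit(M)): cur=M back=1 fwd=0
After 2 (visit(A)): cur=A back=2 fwd=0
After 3 (visit(P)): cur=P back=3 fwd=0

P 3 0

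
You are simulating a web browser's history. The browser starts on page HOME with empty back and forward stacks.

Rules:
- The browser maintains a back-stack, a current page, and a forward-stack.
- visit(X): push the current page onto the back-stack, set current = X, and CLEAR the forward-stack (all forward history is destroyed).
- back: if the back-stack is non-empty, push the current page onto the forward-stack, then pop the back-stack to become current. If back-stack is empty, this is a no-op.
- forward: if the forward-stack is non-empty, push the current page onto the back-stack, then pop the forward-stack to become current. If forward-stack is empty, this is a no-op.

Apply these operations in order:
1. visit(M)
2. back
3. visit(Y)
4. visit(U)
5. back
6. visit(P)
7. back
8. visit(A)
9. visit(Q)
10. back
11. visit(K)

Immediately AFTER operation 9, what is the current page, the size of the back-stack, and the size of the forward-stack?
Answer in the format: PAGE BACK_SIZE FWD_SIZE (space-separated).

After 1 (visit(M)): cur=M back=1 fwd=0
After 2 (back): cur=HOME back=0 fwd=1
After 3 (visit(Y)): cur=Y back=1 fwd=0
After 4 (visit(U)): cur=U back=2 fwd=0
After 5 (back): cur=Y back=1 fwd=1
After 6 (visit(P)): cur=P back=2 fwd=0
After 7 (back): cur=Y back=1 fwd=1
After 8 (visit(A)): cur=A back=2 fwd=0
After 9 (visit(Q)): cur=Q back=3 fwd=0

Q 3 0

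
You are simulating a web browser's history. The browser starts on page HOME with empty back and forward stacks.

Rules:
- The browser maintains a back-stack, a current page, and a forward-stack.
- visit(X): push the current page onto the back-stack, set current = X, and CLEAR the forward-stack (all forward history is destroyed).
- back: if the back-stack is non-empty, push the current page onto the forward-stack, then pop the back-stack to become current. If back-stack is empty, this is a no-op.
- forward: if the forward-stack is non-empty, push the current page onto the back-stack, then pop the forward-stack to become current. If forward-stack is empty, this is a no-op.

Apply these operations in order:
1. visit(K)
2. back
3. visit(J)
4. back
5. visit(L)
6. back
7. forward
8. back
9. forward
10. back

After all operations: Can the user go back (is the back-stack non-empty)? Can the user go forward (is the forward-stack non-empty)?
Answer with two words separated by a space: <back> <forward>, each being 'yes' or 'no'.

Answer: no yes

Derivation:
After 1 (visit(K)): cur=K back=1 fwd=0
After 2 (back): cur=HOME back=0 fwd=1
After 3 (visit(J)): cur=J back=1 fwd=0
After 4 (back): cur=HOME back=0 fwd=1
After 5 (visit(L)): cur=L back=1 fwd=0
After 6 (back): cur=HOME back=0 fwd=1
After 7 (forward): cur=L back=1 fwd=0
After 8 (back): cur=HOME back=0 fwd=1
After 9 (forward): cur=L back=1 fwd=0
After 10 (back): cur=HOME back=0 fwd=1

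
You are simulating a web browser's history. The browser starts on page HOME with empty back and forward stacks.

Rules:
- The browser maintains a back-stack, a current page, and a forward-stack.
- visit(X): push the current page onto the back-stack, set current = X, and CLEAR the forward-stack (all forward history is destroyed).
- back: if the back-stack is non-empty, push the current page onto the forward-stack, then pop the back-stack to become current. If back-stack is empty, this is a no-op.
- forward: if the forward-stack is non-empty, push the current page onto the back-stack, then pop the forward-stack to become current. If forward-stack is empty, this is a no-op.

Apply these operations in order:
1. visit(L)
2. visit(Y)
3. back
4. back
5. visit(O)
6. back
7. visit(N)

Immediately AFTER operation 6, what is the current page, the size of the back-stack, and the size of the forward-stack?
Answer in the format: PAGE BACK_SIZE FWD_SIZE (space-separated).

After 1 (visit(L)): cur=L back=1 fwd=0
After 2 (visit(Y)): cur=Y back=2 fwd=0
After 3 (back): cur=L back=1 fwd=1
After 4 (back): cur=HOME back=0 fwd=2
After 5 (visit(O)): cur=O back=1 fwd=0
After 6 (back): cur=HOME back=0 fwd=1

HOME 0 1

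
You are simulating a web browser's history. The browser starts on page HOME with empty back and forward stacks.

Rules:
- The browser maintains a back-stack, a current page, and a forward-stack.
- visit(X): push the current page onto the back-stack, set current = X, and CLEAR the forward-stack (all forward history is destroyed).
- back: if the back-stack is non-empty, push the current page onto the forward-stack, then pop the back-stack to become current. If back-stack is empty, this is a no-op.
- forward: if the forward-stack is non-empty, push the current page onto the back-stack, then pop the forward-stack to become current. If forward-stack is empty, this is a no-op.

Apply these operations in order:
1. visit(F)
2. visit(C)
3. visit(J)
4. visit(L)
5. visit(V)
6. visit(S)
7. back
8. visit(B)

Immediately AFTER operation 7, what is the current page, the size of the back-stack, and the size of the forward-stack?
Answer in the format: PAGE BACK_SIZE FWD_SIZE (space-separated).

After 1 (visit(F)): cur=F back=1 fwd=0
After 2 (visit(C)): cur=C back=2 fwd=0
After 3 (visit(J)): cur=J back=3 fwd=0
After 4 (visit(L)): cur=L back=4 fwd=0
After 5 (visit(V)): cur=V back=5 fwd=0
After 6 (visit(S)): cur=S back=6 fwd=0
After 7 (back): cur=V back=5 fwd=1

V 5 1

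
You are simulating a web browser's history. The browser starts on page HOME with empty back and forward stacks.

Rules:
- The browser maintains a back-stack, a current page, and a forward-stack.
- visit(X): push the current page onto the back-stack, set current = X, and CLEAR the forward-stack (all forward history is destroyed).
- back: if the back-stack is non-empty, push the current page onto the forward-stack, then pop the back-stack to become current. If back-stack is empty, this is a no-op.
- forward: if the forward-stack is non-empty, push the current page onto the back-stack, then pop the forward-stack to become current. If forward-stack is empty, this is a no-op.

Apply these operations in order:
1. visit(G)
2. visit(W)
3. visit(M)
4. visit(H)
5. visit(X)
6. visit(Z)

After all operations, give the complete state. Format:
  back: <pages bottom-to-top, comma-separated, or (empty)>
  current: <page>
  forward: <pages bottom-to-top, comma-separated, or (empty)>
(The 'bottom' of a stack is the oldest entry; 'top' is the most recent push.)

Answer: back: HOME,G,W,M,H,X
current: Z
forward: (empty)

Derivation:
After 1 (visit(G)): cur=G back=1 fwd=0
After 2 (visit(W)): cur=W back=2 fwd=0
After 3 (visit(M)): cur=M back=3 fwd=0
After 4 (visit(H)): cur=H back=4 fwd=0
After 5 (visit(X)): cur=X back=5 fwd=0
After 6 (visit(Z)): cur=Z back=6 fwd=0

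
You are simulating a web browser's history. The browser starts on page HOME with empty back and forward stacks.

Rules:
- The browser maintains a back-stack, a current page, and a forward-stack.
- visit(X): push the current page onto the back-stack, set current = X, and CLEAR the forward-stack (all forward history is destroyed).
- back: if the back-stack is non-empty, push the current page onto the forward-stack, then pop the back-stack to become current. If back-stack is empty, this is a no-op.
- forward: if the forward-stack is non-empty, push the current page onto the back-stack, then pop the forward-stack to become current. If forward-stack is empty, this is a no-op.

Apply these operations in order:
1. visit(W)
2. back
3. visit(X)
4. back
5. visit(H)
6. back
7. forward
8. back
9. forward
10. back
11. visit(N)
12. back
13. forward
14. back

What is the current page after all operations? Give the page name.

After 1 (visit(W)): cur=W back=1 fwd=0
After 2 (back): cur=HOME back=0 fwd=1
After 3 (visit(X)): cur=X back=1 fwd=0
After 4 (back): cur=HOME back=0 fwd=1
After 5 (visit(H)): cur=H back=1 fwd=0
After 6 (back): cur=HOME back=0 fwd=1
After 7 (forward): cur=H back=1 fwd=0
After 8 (back): cur=HOME back=0 fwd=1
After 9 (forward): cur=H back=1 fwd=0
After 10 (back): cur=HOME back=0 fwd=1
After 11 (visit(N)): cur=N back=1 fwd=0
After 12 (back): cur=HOME back=0 fwd=1
After 13 (forward): cur=N back=1 fwd=0
After 14 (back): cur=HOME back=0 fwd=1

Answer: HOME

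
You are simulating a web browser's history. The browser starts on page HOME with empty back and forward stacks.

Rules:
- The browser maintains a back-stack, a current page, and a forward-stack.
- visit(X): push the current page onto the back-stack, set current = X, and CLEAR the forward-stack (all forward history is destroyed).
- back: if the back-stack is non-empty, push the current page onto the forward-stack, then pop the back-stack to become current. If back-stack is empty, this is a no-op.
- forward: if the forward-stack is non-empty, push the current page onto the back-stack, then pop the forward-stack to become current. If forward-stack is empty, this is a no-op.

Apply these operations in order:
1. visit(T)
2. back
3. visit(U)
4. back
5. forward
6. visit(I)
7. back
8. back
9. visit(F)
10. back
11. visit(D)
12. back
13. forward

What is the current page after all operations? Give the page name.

Answer: D

Derivation:
After 1 (visit(T)): cur=T back=1 fwd=0
After 2 (back): cur=HOME back=0 fwd=1
After 3 (visit(U)): cur=U back=1 fwd=0
After 4 (back): cur=HOME back=0 fwd=1
After 5 (forward): cur=U back=1 fwd=0
After 6 (visit(I)): cur=I back=2 fwd=0
After 7 (back): cur=U back=1 fwd=1
After 8 (back): cur=HOME back=0 fwd=2
After 9 (visit(F)): cur=F back=1 fwd=0
After 10 (back): cur=HOME back=0 fwd=1
After 11 (visit(D)): cur=D back=1 fwd=0
After 12 (back): cur=HOME back=0 fwd=1
After 13 (forward): cur=D back=1 fwd=0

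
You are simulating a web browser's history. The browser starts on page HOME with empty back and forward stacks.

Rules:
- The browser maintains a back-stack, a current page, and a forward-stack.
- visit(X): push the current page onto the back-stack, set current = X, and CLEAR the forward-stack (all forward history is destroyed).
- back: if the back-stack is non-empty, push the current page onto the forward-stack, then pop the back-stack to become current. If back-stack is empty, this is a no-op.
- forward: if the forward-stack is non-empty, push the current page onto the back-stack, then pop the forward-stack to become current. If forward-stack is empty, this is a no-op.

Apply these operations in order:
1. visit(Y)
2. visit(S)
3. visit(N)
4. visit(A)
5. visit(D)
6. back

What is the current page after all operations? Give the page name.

After 1 (visit(Y)): cur=Y back=1 fwd=0
After 2 (visit(S)): cur=S back=2 fwd=0
After 3 (visit(N)): cur=N back=3 fwd=0
After 4 (visit(A)): cur=A back=4 fwd=0
After 5 (visit(D)): cur=D back=5 fwd=0
After 6 (back): cur=A back=4 fwd=1

Answer: A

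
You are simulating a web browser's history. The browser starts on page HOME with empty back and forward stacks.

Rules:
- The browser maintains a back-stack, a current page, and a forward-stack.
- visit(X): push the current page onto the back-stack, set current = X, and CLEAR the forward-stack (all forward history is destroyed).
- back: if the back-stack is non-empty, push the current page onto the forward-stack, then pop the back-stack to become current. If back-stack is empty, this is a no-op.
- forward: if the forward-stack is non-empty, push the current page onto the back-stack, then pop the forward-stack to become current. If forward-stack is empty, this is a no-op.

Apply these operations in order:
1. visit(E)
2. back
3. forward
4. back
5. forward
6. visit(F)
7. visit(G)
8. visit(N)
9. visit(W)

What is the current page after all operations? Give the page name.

Answer: W

Derivation:
After 1 (visit(E)): cur=E back=1 fwd=0
After 2 (back): cur=HOME back=0 fwd=1
After 3 (forward): cur=E back=1 fwd=0
After 4 (back): cur=HOME back=0 fwd=1
After 5 (forward): cur=E back=1 fwd=0
After 6 (visit(F)): cur=F back=2 fwd=0
After 7 (visit(G)): cur=G back=3 fwd=0
After 8 (visit(N)): cur=N back=4 fwd=0
After 9 (visit(W)): cur=W back=5 fwd=0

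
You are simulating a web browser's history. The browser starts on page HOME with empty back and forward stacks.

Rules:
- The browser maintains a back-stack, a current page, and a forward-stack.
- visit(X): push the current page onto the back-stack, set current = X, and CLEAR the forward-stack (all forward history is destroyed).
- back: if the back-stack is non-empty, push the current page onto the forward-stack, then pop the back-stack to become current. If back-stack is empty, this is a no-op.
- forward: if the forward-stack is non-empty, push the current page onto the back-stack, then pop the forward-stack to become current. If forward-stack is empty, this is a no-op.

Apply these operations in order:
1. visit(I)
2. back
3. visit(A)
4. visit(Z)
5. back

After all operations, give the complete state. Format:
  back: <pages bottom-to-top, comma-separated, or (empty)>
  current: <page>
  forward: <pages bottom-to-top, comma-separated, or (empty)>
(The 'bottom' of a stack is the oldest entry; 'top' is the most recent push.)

Answer: back: HOME
current: A
forward: Z

Derivation:
After 1 (visit(I)): cur=I back=1 fwd=0
After 2 (back): cur=HOME back=0 fwd=1
After 3 (visit(A)): cur=A back=1 fwd=0
After 4 (visit(Z)): cur=Z back=2 fwd=0
After 5 (back): cur=A back=1 fwd=1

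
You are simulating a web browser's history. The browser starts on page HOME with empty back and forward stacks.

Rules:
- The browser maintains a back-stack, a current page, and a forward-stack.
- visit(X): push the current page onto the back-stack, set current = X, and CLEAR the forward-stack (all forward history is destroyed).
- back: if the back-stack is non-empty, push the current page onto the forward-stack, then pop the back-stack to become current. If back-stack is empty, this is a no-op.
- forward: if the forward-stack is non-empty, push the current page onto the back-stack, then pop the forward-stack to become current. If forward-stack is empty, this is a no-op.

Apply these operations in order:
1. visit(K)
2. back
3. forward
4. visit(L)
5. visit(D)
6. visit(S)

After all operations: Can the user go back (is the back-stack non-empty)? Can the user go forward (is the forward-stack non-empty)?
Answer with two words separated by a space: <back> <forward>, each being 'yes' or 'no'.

After 1 (visit(K)): cur=K back=1 fwd=0
After 2 (back): cur=HOME back=0 fwd=1
After 3 (forward): cur=K back=1 fwd=0
After 4 (visit(L)): cur=L back=2 fwd=0
After 5 (visit(D)): cur=D back=3 fwd=0
After 6 (visit(S)): cur=S back=4 fwd=0

Answer: yes no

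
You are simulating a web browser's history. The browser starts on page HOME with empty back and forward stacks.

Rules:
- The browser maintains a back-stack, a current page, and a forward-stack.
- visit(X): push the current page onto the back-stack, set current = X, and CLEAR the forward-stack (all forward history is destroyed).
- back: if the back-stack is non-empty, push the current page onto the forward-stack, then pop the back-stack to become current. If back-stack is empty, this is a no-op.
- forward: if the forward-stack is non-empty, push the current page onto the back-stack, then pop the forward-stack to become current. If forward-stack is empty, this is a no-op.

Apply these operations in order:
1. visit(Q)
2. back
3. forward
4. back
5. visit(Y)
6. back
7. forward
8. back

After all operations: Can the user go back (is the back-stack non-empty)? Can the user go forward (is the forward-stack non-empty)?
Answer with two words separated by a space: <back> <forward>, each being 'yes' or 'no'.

Answer: no yes

Derivation:
After 1 (visit(Q)): cur=Q back=1 fwd=0
After 2 (back): cur=HOME back=0 fwd=1
After 3 (forward): cur=Q back=1 fwd=0
After 4 (back): cur=HOME back=0 fwd=1
After 5 (visit(Y)): cur=Y back=1 fwd=0
After 6 (back): cur=HOME back=0 fwd=1
After 7 (forward): cur=Y back=1 fwd=0
After 8 (back): cur=HOME back=0 fwd=1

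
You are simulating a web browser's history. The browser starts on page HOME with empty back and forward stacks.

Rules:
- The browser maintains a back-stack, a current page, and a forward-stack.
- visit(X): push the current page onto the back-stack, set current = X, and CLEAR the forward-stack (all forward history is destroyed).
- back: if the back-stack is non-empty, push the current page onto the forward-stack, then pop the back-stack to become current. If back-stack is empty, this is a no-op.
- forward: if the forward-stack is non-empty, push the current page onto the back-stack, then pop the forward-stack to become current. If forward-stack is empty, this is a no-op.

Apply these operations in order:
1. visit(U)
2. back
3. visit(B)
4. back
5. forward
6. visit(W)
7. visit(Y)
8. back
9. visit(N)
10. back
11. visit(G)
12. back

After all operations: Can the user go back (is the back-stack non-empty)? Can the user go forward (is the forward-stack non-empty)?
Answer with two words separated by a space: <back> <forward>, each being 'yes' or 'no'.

Answer: yes yes

Derivation:
After 1 (visit(U)): cur=U back=1 fwd=0
After 2 (back): cur=HOME back=0 fwd=1
After 3 (visit(B)): cur=B back=1 fwd=0
After 4 (back): cur=HOME back=0 fwd=1
After 5 (forward): cur=B back=1 fwd=0
After 6 (visit(W)): cur=W back=2 fwd=0
After 7 (visit(Y)): cur=Y back=3 fwd=0
After 8 (back): cur=W back=2 fwd=1
After 9 (visit(N)): cur=N back=3 fwd=0
After 10 (back): cur=W back=2 fwd=1
After 11 (visit(G)): cur=G back=3 fwd=0
After 12 (back): cur=W back=2 fwd=1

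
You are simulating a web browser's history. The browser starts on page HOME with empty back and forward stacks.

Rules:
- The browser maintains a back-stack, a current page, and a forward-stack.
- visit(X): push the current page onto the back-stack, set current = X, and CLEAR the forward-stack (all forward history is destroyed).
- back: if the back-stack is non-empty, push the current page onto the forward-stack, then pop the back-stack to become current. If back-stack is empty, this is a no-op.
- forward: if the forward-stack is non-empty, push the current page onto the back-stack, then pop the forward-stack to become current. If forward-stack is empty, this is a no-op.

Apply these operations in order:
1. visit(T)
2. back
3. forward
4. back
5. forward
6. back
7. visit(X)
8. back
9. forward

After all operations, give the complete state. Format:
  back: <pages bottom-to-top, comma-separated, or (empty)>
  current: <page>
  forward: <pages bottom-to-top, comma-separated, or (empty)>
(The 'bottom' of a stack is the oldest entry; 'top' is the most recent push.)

After 1 (visit(T)): cur=T back=1 fwd=0
After 2 (back): cur=HOME back=0 fwd=1
After 3 (forward): cur=T back=1 fwd=0
After 4 (back): cur=HOME back=0 fwd=1
After 5 (forward): cur=T back=1 fwd=0
After 6 (back): cur=HOME back=0 fwd=1
After 7 (visit(X)): cur=X back=1 fwd=0
After 8 (back): cur=HOME back=0 fwd=1
After 9 (forward): cur=X back=1 fwd=0

Answer: back: HOME
current: X
forward: (empty)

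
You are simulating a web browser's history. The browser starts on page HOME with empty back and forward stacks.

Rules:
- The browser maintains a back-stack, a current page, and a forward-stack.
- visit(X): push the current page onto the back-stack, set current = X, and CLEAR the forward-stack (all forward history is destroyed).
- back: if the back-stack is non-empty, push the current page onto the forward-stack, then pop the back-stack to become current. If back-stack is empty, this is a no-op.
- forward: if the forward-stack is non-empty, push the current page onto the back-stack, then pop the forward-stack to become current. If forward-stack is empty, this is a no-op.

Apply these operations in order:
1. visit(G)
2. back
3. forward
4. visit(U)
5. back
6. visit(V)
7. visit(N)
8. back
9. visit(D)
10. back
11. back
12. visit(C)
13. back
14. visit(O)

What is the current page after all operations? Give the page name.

After 1 (visit(G)): cur=G back=1 fwd=0
After 2 (back): cur=HOME back=0 fwd=1
After 3 (forward): cur=G back=1 fwd=0
After 4 (visit(U)): cur=U back=2 fwd=0
After 5 (back): cur=G back=1 fwd=1
After 6 (visit(V)): cur=V back=2 fwd=0
After 7 (visit(N)): cur=N back=3 fwd=0
After 8 (back): cur=V back=2 fwd=1
After 9 (visit(D)): cur=D back=3 fwd=0
After 10 (back): cur=V back=2 fwd=1
After 11 (back): cur=G back=1 fwd=2
After 12 (visit(C)): cur=C back=2 fwd=0
After 13 (back): cur=G back=1 fwd=1
After 14 (visit(O)): cur=O back=2 fwd=0

Answer: O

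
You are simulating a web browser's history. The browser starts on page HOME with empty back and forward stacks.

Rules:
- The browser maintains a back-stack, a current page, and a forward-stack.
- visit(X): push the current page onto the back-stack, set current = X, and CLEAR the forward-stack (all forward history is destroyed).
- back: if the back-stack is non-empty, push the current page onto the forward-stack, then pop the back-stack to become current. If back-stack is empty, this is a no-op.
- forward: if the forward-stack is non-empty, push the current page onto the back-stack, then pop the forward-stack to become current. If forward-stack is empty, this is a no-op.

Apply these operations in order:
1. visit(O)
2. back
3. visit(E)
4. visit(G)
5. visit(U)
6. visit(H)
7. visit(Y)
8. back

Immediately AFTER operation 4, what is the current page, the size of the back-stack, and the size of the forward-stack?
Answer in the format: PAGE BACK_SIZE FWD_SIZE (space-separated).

After 1 (visit(O)): cur=O back=1 fwd=0
After 2 (back): cur=HOME back=0 fwd=1
After 3 (visit(E)): cur=E back=1 fwd=0
After 4 (visit(G)): cur=G back=2 fwd=0

G 2 0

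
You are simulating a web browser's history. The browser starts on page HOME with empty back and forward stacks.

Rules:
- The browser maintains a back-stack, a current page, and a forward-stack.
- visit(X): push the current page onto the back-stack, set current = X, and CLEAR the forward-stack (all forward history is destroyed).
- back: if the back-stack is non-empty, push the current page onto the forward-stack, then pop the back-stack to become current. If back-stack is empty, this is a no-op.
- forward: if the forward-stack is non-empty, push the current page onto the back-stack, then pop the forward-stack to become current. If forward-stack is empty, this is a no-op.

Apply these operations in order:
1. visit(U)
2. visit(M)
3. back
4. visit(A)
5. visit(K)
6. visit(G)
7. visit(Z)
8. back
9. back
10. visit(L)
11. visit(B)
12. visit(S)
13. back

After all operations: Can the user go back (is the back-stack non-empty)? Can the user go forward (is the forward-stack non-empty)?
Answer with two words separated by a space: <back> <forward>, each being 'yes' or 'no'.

Answer: yes yes

Derivation:
After 1 (visit(U)): cur=U back=1 fwd=0
After 2 (visit(M)): cur=M back=2 fwd=0
After 3 (back): cur=U back=1 fwd=1
After 4 (visit(A)): cur=A back=2 fwd=0
After 5 (visit(K)): cur=K back=3 fwd=0
After 6 (visit(G)): cur=G back=4 fwd=0
After 7 (visit(Z)): cur=Z back=5 fwd=0
After 8 (back): cur=G back=4 fwd=1
After 9 (back): cur=K back=3 fwd=2
After 10 (visit(L)): cur=L back=4 fwd=0
After 11 (visit(B)): cur=B back=5 fwd=0
After 12 (visit(S)): cur=S back=6 fwd=0
After 13 (back): cur=B back=5 fwd=1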